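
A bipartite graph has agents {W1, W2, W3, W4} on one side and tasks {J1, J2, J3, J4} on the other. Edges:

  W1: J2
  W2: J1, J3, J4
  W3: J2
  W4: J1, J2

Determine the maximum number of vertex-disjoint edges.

Unit-capacity flow: source→left, listed edges, right→sink; max matching = max flow.
Augmenting path W1→J2 (+1); matched 1.
Augmenting path W2→J1 (+1); matched 2.
Augmenting path W4→J1→W2→J3 (+1); matched 3.
No augmenting path remains; maximum matching = 3.
König certificate: {W2, W4, J2} is a vertex cover of size 3 (every listed pair touches it), so no matching can be larger.

3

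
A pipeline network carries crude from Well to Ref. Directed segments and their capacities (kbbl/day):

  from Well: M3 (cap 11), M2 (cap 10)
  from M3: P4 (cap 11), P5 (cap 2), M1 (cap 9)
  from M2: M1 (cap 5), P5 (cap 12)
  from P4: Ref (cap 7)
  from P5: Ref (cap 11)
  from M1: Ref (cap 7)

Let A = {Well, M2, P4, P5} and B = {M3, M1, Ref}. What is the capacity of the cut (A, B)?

34

Edges leaving {Well, M2, P4, P5}: Well→M3 (11), M2→M1 (5), P4→Ref (7), P5→Ref (11).
Cut capacity = 11 + 5 + 7 + 11 = 34.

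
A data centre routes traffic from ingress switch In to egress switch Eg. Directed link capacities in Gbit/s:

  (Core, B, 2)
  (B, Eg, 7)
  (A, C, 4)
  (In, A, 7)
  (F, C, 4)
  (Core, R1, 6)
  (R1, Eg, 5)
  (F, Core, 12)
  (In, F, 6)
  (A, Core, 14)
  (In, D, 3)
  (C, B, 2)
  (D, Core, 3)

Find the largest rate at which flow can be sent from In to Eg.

Augment In→D→Core→B→Eg: bottleneck 2, flow now 2.
Augment In→D→Core→R1→Eg: bottleneck 1, flow now 3.
Augment In→F→C→B→Eg: bottleneck 2, flow now 5.
Augment In→F→Core→R1→Eg: bottleneck 4, flow now 9.
No augmenting path remains; maximum flow = 9.
In the residual graph, reachable from In: {In, D, F, A, C, Core, R1}.
Min-cut edges: C→B (2), Core→B (2), R1→Eg (5); capacity 2 + 2 + 5 = 9.
This cut is saturated, so no flow can exceed 9.

9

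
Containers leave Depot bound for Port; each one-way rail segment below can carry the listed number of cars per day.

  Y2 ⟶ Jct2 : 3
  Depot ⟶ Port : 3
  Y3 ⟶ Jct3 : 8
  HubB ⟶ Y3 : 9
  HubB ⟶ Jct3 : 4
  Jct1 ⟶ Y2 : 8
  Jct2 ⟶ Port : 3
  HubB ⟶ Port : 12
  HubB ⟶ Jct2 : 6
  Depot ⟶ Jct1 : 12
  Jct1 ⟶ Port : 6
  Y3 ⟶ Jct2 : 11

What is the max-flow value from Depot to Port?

Augment Depot→Port: bottleneck 3, flow now 3.
Augment Depot→Jct1→Port: bottleneck 6, flow now 9.
Augment Depot→Jct1→Y2→Jct2→Port: bottleneck 3, flow now 12.
No augmenting path remains; maximum flow = 12.
In the residual graph, reachable from Depot: {Depot, Jct1, Y2}.
Min-cut edges: Depot→Port (3), Jct1→Port (6), Y2→Jct2 (3); capacity 3 + 6 + 3 = 12.
This cut is saturated, so no flow can exceed 12.

12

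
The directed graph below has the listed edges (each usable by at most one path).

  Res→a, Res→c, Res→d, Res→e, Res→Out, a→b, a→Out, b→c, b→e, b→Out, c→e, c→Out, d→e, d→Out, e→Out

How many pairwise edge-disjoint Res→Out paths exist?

Assign every edge capacity 1; by Menger, the answer equals the max flow.
Path Res→Out (+1); total 1.
Path Res→a→Out (+1); total 2.
Path Res→c→Out (+1); total 3.
Path Res→d→Out (+1); total 4.
Path Res→e→Out (+1); total 5.
No residual Res→Out path; max flow = 5.
Certifying cut of size 5: {Res→Out, Res→a, Res→c, Res→d, Res→e}.

5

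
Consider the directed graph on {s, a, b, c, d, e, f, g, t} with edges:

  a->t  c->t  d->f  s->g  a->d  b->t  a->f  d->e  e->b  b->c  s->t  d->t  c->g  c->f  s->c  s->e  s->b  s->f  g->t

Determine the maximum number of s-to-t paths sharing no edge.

4

Assign every edge capacity 1; by Menger, the answer equals the max flow.
Path s→t (+1); total 1.
Path s→b→t (+1); total 2.
Path s→c→t (+1); total 3.
Path s→g→t (+1); total 4.
No residual s→t path; max flow = 4.
Certifying cut of size 4: {b→t, c→t, g→t, s→t}.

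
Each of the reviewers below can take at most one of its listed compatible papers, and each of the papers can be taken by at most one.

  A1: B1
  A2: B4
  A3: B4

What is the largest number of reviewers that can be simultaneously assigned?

2

Unit-capacity flow: source→left, listed edges, right→sink; max matching = max flow.
Augmenting path A1→B1 (+1); matched 1.
Augmenting path A2→B4 (+1); matched 2.
No augmenting path remains; maximum matching = 2.
König certificate: {A1, B4} is a vertex cover of size 2 (every listed pair touches it), so no matching can be larger.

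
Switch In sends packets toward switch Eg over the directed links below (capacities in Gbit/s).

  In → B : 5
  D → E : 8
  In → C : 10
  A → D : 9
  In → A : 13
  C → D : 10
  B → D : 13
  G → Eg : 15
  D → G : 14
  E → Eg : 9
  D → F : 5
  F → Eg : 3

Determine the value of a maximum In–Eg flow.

24

Augment In→A→D→E→Eg: bottleneck 8, flow now 8.
Augment In→A→D→F→Eg: bottleneck 1, flow now 9.
Augment In→B→D→F→Eg: bottleneck 2, flow now 11.
Augment In→B→D→G→Eg: bottleneck 3, flow now 14.
Augment In→C→D→G→Eg: bottleneck 10, flow now 24.
No augmenting path remains; maximum flow = 24.
In the residual graph, reachable from In: {In, A}.
Min-cut edges: In→B (5), In→C (10), A→D (9); capacity 5 + 10 + 9 = 24.
This cut is saturated, so no flow can exceed 24.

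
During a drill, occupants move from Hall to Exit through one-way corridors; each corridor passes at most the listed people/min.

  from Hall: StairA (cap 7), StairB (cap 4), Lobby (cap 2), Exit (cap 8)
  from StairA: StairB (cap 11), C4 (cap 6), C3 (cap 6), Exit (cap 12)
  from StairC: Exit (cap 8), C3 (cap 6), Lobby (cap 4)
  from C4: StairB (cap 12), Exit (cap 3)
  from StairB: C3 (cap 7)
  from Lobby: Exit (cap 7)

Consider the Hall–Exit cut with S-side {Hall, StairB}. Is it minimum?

No — its capacity is 24, but the minimum cut has capacity 17.

Given cut capacity: 7 + 2 + 8 + 7 = 24.
Augment Hall→Exit: bottleneck 8, flow now 8.
Augment Hall→StairA→Exit: bottleneck 7, flow now 15.
Augment Hall→Lobby→Exit: bottleneck 2, flow now 17.
No augmenting path remains; maximum flow = 17.
In the residual graph, reachable from Hall: {Hall, StairB, C3}.
Min-cut edges: Hall→StairA (7), Hall→Lobby (2), Hall→Exit (8); capacity 7 + 2 + 8 = 17.
Cut capacity 24 exceeds the max flow 17, so it is not minimum.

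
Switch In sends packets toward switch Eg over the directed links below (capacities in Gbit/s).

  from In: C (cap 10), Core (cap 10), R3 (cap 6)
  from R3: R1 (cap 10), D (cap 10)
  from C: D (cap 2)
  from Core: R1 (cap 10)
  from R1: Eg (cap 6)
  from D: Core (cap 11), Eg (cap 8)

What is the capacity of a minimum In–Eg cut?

Augment In→R3→R1→Eg: bottleneck 6, flow now 6.
Augment In→C→D→Eg: bottleneck 2, flow now 8.
Augment In→Core→R1→R3→D→Eg: bottleneck 6, flow now 14. (uses reverse residual edge)
No augmenting path remains; maximum flow = 14.
By max-flow min-cut, the minimum cut capacity equals the max flow.
In the residual graph, reachable from In: {In, C, Core, R1}.
Min-cut edges: In→R3 (6), C→D (2), R1→Eg (6); capacity 6 + 2 + 6 = 14.

14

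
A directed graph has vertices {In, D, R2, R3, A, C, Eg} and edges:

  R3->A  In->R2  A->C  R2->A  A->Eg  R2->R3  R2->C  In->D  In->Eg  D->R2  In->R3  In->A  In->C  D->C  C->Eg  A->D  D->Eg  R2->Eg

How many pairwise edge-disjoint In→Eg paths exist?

5

Assign every edge capacity 1; by Menger, the answer equals the max flow.
Path In→Eg (+1); total 1.
Path In→D→Eg (+1); total 2.
Path In→R2→Eg (+1); total 3.
Path In→A→Eg (+1); total 4.
Path In→C→Eg (+1); total 5.
No residual In→Eg path; max flow = 5.
Certifying cut of size 5: {A→Eg, C→Eg, D→Eg, In→Eg, R2→Eg}.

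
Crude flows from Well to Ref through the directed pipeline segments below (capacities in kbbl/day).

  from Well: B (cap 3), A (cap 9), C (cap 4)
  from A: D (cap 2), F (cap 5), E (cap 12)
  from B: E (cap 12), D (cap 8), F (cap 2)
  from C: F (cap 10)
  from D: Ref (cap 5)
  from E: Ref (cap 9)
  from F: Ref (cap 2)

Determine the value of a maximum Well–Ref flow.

14

Augment Well→A→D→Ref: bottleneck 2, flow now 2.
Augment Well→A→E→Ref: bottleneck 7, flow now 9.
Augment Well→B→D→Ref: bottleneck 3, flow now 12.
Augment Well→C→F→Ref: bottleneck 2, flow now 14.
No augmenting path remains; maximum flow = 14.
In the residual graph, reachable from Well: {Well, C, F}.
Min-cut edges: Well→A (9), Well→B (3), F→Ref (2); capacity 9 + 3 + 2 = 14.
This cut is saturated, so no flow can exceed 14.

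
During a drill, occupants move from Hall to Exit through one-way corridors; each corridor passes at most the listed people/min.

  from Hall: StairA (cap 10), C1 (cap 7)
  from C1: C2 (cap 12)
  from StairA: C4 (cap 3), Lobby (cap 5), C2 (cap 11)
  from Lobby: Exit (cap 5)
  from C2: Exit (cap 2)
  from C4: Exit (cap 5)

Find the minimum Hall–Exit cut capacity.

Augment Hall→C1→C2→Exit: bottleneck 2, flow now 2.
Augment Hall→StairA→Lobby→Exit: bottleneck 5, flow now 7.
Augment Hall→StairA→C4→Exit: bottleneck 3, flow now 10.
No augmenting path remains; maximum flow = 10.
By max-flow min-cut, the minimum cut capacity equals the max flow.
In the residual graph, reachable from Hall: {Hall, C1, StairA, C2}.
Min-cut edges: StairA→Lobby (5), StairA→C4 (3), C2→Exit (2); capacity 5 + 3 + 2 = 10.

10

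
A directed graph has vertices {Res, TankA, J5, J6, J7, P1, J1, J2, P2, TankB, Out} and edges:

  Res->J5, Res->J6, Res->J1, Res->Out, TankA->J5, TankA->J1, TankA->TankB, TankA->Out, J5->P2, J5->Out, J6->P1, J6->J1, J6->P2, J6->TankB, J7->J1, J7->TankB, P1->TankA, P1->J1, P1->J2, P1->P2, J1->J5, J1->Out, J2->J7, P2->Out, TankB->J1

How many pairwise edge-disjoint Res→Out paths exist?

Assign every edge capacity 1; by Menger, the answer equals the max flow.
Path Res→Out (+1); total 1.
Path Res→J5→Out (+1); total 2.
Path Res→J1→Out (+1); total 3.
Path Res→J6→P2→Out (+1); total 4.
No residual Res→Out path; max flow = 4.
Certifying cut of size 4: {Res→J1, Res→J5, Res→J6, Res→Out}.

4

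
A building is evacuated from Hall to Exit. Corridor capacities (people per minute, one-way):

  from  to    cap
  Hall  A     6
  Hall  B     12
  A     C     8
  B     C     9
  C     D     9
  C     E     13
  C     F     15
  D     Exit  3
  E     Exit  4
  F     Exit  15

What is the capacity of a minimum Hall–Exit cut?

15

Augment Hall→A→C→D→Exit: bottleneck 3, flow now 3.
Augment Hall→A→C→E→Exit: bottleneck 3, flow now 6.
Augment Hall→B→C→E→Exit: bottleneck 1, flow now 7.
Augment Hall→B→C→F→Exit: bottleneck 8, flow now 15.
No augmenting path remains; maximum flow = 15.
By max-flow min-cut, the minimum cut capacity equals the max flow.
In the residual graph, reachable from Hall: {Hall, B}.
Min-cut edges: Hall→A (6), B→C (9); capacity 6 + 9 = 15.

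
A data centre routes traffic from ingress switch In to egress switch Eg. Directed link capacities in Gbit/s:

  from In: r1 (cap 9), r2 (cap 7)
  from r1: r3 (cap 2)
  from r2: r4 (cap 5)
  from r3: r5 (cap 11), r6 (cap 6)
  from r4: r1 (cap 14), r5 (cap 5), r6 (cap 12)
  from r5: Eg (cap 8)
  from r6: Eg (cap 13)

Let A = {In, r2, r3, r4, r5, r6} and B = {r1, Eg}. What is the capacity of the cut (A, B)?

Edges leaving {In, r2, r3, r4, r5, r6}: In→r1 (9), r4→r1 (14), r5→Eg (8), r6→Eg (13).
Cut capacity = 9 + 14 + 8 + 13 = 44.

44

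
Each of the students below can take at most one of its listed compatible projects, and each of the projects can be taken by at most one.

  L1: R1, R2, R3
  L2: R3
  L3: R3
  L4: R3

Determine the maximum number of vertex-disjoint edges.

Unit-capacity flow: source→left, listed edges, right→sink; max matching = max flow.
Augmenting path L1→R1 (+1); matched 1.
Augmenting path L2→R3 (+1); matched 2.
No augmenting path remains; maximum matching = 2.
König certificate: {L1, R3} is a vertex cover of size 2 (every listed pair touches it), so no matching can be larger.

2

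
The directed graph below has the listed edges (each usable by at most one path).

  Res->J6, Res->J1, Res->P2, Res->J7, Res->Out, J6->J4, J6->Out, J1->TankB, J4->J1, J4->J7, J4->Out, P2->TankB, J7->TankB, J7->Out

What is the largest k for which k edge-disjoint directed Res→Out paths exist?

3

Assign every edge capacity 1; by Menger, the answer equals the max flow.
Path Res→Out (+1); total 1.
Path Res→J6→Out (+1); total 2.
Path Res→J7→Out (+1); total 3.
No residual Res→Out path; max flow = 3.
Certifying cut of size 3: {Res→J6, Res→J7, Res→Out}.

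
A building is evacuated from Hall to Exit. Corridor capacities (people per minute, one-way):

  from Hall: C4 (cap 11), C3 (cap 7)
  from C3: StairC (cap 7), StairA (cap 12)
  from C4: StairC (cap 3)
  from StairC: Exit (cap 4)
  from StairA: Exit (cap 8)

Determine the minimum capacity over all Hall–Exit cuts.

Augment Hall→C3→StairC→Exit: bottleneck 4, flow now 4.
Augment Hall→C3→StairA→Exit: bottleneck 3, flow now 7.
Augment Hall→C4→StairC→C3→StairA→Exit: bottleneck 3, flow now 10. (uses reverse residual edge)
No augmenting path remains; maximum flow = 10.
By max-flow min-cut, the minimum cut capacity equals the max flow.
In the residual graph, reachable from Hall: {Hall, C4}.
Min-cut edges: Hall→C3 (7), C4→StairC (3); capacity 7 + 3 = 10.

10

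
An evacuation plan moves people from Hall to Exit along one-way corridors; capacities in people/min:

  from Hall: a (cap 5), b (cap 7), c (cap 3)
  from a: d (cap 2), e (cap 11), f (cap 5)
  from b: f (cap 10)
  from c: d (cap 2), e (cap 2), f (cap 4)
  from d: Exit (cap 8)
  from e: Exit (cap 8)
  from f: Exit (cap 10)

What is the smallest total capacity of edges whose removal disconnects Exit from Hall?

Augment Hall→a→d→Exit: bottleneck 2, flow now 2.
Augment Hall→a→e→Exit: bottleneck 3, flow now 5.
Augment Hall→b→f→Exit: bottleneck 7, flow now 12.
Augment Hall→c→d→Exit: bottleneck 2, flow now 14.
Augment Hall→c→e→Exit: bottleneck 1, flow now 15.
No augmenting path remains; maximum flow = 15.
By max-flow min-cut, the minimum cut capacity equals the max flow.
In the residual graph, reachable from Hall: {Hall}.
Min-cut edges: Hall→a (5), Hall→b (7), Hall→c (3); capacity 5 + 7 + 3 = 15.

15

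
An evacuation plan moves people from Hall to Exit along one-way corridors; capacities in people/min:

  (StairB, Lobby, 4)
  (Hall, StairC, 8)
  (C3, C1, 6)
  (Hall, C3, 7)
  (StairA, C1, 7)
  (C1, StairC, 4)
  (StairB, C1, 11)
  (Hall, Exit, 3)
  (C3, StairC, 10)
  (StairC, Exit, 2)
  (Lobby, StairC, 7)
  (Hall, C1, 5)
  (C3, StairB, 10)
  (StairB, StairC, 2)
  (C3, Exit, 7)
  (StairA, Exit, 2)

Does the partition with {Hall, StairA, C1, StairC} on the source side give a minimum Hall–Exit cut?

Given cut capacity: 7 + 3 + 2 + 2 = 14.
Augment Hall→Exit: bottleneck 3, flow now 3.
Augment Hall→C3→Exit: bottleneck 7, flow now 10.
Augment Hall→StairC→Exit: bottleneck 2, flow now 12.
No augmenting path remains; maximum flow = 12.
In the residual graph, reachable from Hall: {Hall, C1, StairC}.
Min-cut edges: Hall→C3 (7), Hall→Exit (3), StairC→Exit (2); capacity 7 + 3 + 2 = 12.
Cut capacity 14 exceeds the max flow 12, so it is not minimum.

No — its capacity is 14, but the minimum cut has capacity 12.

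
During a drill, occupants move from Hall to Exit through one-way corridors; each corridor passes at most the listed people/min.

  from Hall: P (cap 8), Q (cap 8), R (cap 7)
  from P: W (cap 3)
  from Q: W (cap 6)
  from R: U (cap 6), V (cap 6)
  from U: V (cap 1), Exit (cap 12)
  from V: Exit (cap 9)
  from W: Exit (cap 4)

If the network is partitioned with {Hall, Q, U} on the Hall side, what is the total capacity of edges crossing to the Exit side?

34

Edges leaving {Hall, Q, U}: Hall→P (8), Hall→R (7), Q→W (6), U→V (1), U→Exit (12).
Cut capacity = 8 + 7 + 6 + 1 + 12 = 34.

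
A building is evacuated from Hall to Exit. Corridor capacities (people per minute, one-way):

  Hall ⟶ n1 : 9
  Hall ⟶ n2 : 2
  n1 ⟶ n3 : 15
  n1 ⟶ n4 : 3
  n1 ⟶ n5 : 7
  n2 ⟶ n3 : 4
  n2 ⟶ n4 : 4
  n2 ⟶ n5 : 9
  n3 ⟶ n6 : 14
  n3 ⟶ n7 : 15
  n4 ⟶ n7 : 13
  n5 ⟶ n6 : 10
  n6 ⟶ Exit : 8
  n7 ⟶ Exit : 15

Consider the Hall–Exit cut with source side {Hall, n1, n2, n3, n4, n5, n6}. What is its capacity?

36

Edges leaving {Hall, n1, n2, n3, n4, n5, n6}: n3→n7 (15), n4→n7 (13), n6→Exit (8).
Cut capacity = 15 + 13 + 8 = 36.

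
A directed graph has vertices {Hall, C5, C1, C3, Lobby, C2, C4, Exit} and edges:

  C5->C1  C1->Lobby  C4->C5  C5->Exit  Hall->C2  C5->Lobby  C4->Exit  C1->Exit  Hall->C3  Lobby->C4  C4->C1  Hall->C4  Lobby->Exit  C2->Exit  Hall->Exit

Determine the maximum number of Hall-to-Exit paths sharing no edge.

Assign every edge capacity 1; by Menger, the answer equals the max flow.
Path Hall→Exit (+1); total 1.
Path Hall→C2→Exit (+1); total 2.
Path Hall→C4→Exit (+1); total 3.
No residual Hall→Exit path; max flow = 3.
Certifying cut of size 3: {Hall→C2, Hall→C4, Hall→Exit}.

3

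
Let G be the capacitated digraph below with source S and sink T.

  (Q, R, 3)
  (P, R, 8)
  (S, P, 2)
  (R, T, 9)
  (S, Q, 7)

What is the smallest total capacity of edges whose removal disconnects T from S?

5

Augment S→P→R→T: bottleneck 2, flow now 2.
Augment S→Q→R→T: bottleneck 3, flow now 5.
No augmenting path remains; maximum flow = 5.
By max-flow min-cut, the minimum cut capacity equals the max flow.
In the residual graph, reachable from S: {S, Q}.
Min-cut edges: S→P (2), Q→R (3); capacity 2 + 3 = 5.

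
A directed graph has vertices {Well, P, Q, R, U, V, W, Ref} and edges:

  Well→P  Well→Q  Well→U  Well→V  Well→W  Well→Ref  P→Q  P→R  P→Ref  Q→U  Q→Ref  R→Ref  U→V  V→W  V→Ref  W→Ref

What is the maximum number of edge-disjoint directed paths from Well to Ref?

Assign every edge capacity 1; by Menger, the answer equals the max flow.
Path Well→Ref (+1); total 1.
Path Well→P→Ref (+1); total 2.
Path Well→Q→Ref (+1); total 3.
Path Well→V→Ref (+1); total 4.
Path Well→W→Ref (+1); total 5.
No residual Well→Ref path; max flow = 5.
Certifying cut of size 5: {V→Ref, W→Ref, Well→P, Well→Q, Well→Ref}.

5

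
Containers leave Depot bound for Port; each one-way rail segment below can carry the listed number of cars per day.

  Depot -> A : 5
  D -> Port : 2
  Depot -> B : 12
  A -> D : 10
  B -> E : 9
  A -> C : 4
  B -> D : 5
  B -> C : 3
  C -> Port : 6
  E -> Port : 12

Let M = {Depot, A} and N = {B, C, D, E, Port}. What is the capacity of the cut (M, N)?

Edges leaving {Depot, A}: Depot→B (12), A→C (4), A→D (10).
Cut capacity = 12 + 4 + 10 = 26.

26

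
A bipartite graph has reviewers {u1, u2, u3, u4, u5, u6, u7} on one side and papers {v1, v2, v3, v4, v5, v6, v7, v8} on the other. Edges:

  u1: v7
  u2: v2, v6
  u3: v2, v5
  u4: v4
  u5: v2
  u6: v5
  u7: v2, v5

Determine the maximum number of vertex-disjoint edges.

Unit-capacity flow: source→left, listed edges, right→sink; max matching = max flow.
Augmenting path u1→v7 (+1); matched 1.
Augmenting path u2→v2 (+1); matched 2.
Augmenting path u3→v5 (+1); matched 3.
Augmenting path u4→v4 (+1); matched 4.
Augmenting path u5→v2→u2→v6 (+1); matched 5.
No augmenting path remains; maximum matching = 5.
König certificate: {u1, u2, u4, v2, v5} is a vertex cover of size 5 (every listed pair touches it), so no matching can be larger.

5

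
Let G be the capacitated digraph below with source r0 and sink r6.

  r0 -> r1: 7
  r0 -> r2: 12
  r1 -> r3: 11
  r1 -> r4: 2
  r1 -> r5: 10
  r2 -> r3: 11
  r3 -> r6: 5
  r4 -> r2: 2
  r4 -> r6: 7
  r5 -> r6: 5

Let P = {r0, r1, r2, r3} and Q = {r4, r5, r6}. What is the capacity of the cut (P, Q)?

17

Edges leaving {r0, r1, r2, r3}: r1→r4 (2), r1→r5 (10), r3→r6 (5).
Cut capacity = 2 + 10 + 5 = 17.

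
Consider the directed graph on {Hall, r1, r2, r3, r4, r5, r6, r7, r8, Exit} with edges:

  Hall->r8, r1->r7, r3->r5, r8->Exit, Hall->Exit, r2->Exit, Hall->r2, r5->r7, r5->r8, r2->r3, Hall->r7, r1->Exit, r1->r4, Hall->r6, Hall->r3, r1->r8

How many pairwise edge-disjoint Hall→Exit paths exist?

Assign every edge capacity 1; by Menger, the answer equals the max flow.
Path Hall→Exit (+1); total 1.
Path Hall→r2→Exit (+1); total 2.
Path Hall→r8→Exit (+1); total 3.
No residual Hall→Exit path; max flow = 3.
Certifying cut of size 3: {Hall→Exit, Hall→r2, r8→Exit}.

3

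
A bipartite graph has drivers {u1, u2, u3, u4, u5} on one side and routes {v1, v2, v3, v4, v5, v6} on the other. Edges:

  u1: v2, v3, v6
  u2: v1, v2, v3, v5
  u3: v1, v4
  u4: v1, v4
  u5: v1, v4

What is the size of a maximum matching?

4

Unit-capacity flow: source→left, listed edges, right→sink; max matching = max flow.
Augmenting path u1→v2 (+1); matched 1.
Augmenting path u2→v1 (+1); matched 2.
Augmenting path u3→v4 (+1); matched 3.
Augmenting path u4→v1→u2→v3 (+1); matched 4.
No augmenting path remains; maximum matching = 4.
König certificate: {u1, u2, v1, v4} is a vertex cover of size 4 (every listed pair touches it), so no matching can be larger.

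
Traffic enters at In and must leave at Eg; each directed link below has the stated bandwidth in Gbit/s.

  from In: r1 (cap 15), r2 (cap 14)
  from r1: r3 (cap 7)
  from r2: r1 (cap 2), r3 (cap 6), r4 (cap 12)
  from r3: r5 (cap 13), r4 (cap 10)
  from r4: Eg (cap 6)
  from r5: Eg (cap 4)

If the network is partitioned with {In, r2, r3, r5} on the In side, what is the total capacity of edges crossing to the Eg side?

43

Edges leaving {In, r2, r3, r5}: In→r1 (15), r2→r1 (2), r2→r4 (12), r3→r4 (10), r5→Eg (4).
Cut capacity = 15 + 2 + 12 + 10 + 4 = 43.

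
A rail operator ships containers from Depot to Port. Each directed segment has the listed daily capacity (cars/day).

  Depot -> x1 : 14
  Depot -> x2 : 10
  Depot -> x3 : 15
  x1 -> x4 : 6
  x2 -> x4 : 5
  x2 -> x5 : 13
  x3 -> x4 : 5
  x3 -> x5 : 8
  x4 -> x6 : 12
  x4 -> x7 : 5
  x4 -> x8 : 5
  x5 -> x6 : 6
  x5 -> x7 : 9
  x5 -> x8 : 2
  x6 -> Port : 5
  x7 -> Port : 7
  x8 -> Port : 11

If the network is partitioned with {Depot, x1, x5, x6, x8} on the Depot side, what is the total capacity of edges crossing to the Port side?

56

Edges leaving {Depot, x1, x5, x6, x8}: Depot→x2 (10), Depot→x3 (15), x1→x4 (6), x5→x7 (9), x6→Port (5), x8→Port (11).
Cut capacity = 10 + 15 + 6 + 9 + 5 + 11 = 56.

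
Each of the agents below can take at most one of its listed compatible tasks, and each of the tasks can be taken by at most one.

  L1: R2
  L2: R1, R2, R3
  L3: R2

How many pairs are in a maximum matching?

2

Unit-capacity flow: source→left, listed edges, right→sink; max matching = max flow.
Augmenting path L1→R2 (+1); matched 1.
Augmenting path L2→R1 (+1); matched 2.
No augmenting path remains; maximum matching = 2.
König certificate: {L2, R2} is a vertex cover of size 2 (every listed pair touches it), so no matching can be larger.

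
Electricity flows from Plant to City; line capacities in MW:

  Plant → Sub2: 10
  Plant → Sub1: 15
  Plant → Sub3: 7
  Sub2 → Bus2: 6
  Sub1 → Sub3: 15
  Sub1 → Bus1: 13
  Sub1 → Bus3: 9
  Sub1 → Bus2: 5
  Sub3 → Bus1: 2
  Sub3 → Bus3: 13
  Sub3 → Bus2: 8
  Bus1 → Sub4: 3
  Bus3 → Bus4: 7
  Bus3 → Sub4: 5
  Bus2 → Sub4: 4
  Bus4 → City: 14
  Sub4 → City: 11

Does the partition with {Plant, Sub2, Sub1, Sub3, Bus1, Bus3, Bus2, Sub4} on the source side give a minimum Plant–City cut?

Yes — it is a minimum cut (capacity 18).

Given cut capacity: 7 + 11 = 18.
Augment Plant→Sub2→Bus2→Sub4→City: bottleneck 4, flow now 4.
Augment Plant→Sub1→Bus1→Sub4→City: bottleneck 3, flow now 7.
Augment Plant→Sub1→Bus3→Bus4→City: bottleneck 7, flow now 14.
Augment Plant→Sub1→Bus3→Sub4→City: bottleneck 2, flow now 16.
Augment Plant→Sub3→Bus3→Sub4→City: bottleneck 2, flow now 18.
No augmenting path remains; maximum flow = 18.
Cut capacity 18 equals the max flow, so it is a minimum cut.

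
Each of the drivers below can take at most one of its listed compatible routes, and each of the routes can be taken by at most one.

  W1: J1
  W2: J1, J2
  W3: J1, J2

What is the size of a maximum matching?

2

Unit-capacity flow: source→left, listed edges, right→sink; max matching = max flow.
Augmenting path W1→J1 (+1); matched 1.
Augmenting path W2→J2 (+1); matched 2.
No augmenting path remains; maximum matching = 2.
König certificate: {J1, J2} is a vertex cover of size 2 (every listed pair touches it), so no matching can be larger.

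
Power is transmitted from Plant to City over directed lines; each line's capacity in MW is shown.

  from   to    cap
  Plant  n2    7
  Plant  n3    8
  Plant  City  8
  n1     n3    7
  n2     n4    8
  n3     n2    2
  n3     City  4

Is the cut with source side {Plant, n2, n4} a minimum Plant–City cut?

Given cut capacity: 8 + 8 = 16.
Augment Plant→City: bottleneck 8, flow now 8.
Augment Plant→n3→City: bottleneck 4, flow now 12.
No augmenting path remains; maximum flow = 12.
In the residual graph, reachable from Plant: {Plant, n2, n3, n4}.
Min-cut edges: Plant→City (8), n3→City (4); capacity 8 + 4 = 12.
Cut capacity 16 exceeds the max flow 12, so it is not minimum.

No — its capacity is 16, but the minimum cut has capacity 12.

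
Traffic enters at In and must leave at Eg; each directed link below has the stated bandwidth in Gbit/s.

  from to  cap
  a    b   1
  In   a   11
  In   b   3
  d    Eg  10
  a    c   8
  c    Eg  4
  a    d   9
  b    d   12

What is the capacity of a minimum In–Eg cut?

14

Augment In→a→c→Eg: bottleneck 4, flow now 4.
Augment In→a→d→Eg: bottleneck 7, flow now 11.
Augment In→b→d→Eg: bottleneck 3, flow now 14.
No augmenting path remains; maximum flow = 14.
By max-flow min-cut, the minimum cut capacity equals the max flow.
In the residual graph, reachable from In: {In}.
Min-cut edges: In→a (11), In→b (3); capacity 11 + 3 = 14.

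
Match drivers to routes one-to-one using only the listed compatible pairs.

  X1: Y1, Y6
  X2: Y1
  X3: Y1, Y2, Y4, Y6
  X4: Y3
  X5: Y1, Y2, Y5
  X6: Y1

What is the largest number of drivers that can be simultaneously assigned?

5

Unit-capacity flow: source→left, listed edges, right→sink; max matching = max flow.
Augmenting path X1→Y1 (+1); matched 1.
Augmenting path X3→Y2 (+1); matched 2.
Augmenting path X4→Y3 (+1); matched 3.
Augmenting path X5→Y5 (+1); matched 4.
Augmenting path X2→Y1→X1→Y6 (+1); matched 5.
No augmenting path remains; maximum matching = 5.
König certificate: {X1, X3, X4, X5, Y1} is a vertex cover of size 5 (every listed pair touches it), so no matching can be larger.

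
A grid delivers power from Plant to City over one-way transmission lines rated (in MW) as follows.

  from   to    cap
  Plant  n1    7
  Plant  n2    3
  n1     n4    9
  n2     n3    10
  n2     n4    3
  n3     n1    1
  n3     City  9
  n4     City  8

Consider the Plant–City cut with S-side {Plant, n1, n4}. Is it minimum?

Given cut capacity: 3 + 8 = 11.
Augment Plant→n1→n4→City: bottleneck 7, flow now 7.
Augment Plant→n2→n3→City: bottleneck 3, flow now 10.
No augmenting path remains; maximum flow = 10.
In the residual graph, reachable from Plant: {Plant}.
Min-cut edges: Plant→n1 (7), Plant→n2 (3); capacity 7 + 3 = 10.
Cut capacity 11 exceeds the max flow 10, so it is not minimum.

No — its capacity is 11, but the minimum cut has capacity 10.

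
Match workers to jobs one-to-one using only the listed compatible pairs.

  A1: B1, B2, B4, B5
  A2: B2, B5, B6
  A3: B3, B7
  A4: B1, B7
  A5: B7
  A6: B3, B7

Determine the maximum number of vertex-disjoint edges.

5

Unit-capacity flow: source→left, listed edges, right→sink; max matching = max flow.
Augmenting path A1→B1 (+1); matched 1.
Augmenting path A2→B2 (+1); matched 2.
Augmenting path A3→B3 (+1); matched 3.
Augmenting path A4→B7 (+1); matched 4.
Augmenting path A5→B7→A4→B1→A1→B4 (+1); matched 5.
No augmenting path remains; maximum matching = 5.
König certificate: {A1, A2, A4, B3, B7} is a vertex cover of size 5 (every listed pair touches it), so no matching can be larger.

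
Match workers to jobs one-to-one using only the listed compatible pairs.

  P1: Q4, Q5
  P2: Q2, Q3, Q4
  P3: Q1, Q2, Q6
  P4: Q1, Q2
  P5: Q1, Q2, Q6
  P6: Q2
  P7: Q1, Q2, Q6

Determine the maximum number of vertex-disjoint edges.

Unit-capacity flow: source→left, listed edges, right→sink; max matching = max flow.
Augmenting path P1→Q4 (+1); matched 1.
Augmenting path P2→Q2 (+1); matched 2.
Augmenting path P3→Q1 (+1); matched 3.
Augmenting path P5→Q6 (+1); matched 4.
Augmenting path P4→Q2→P2→Q3 (+1); matched 5.
No augmenting path remains; maximum matching = 5.
König certificate: {P1, P2, Q1, Q2, Q6} is a vertex cover of size 5 (every listed pair touches it), so no matching can be larger.

5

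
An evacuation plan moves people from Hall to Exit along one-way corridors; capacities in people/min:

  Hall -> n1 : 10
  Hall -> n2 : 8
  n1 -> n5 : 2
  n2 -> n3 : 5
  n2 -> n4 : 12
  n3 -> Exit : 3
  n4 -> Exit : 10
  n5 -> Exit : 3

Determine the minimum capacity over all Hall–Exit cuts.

Augment Hall→n1→n5→Exit: bottleneck 2, flow now 2.
Augment Hall→n2→n3→Exit: bottleneck 3, flow now 5.
Augment Hall→n2→n4→Exit: bottleneck 5, flow now 10.
No augmenting path remains; maximum flow = 10.
By max-flow min-cut, the minimum cut capacity equals the max flow.
In the residual graph, reachable from Hall: {Hall, n1}.
Min-cut edges: Hall→n2 (8), n1→n5 (2); capacity 8 + 2 = 10.

10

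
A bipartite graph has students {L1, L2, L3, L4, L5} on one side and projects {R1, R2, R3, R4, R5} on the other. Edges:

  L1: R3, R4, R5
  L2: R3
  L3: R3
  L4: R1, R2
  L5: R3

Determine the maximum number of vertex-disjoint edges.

3

Unit-capacity flow: source→left, listed edges, right→sink; max matching = max flow.
Augmenting path L1→R3 (+1); matched 1.
Augmenting path L4→R1 (+1); matched 2.
Augmenting path L2→R3→L1→R4 (+1); matched 3.
No augmenting path remains; maximum matching = 3.
König certificate: {L1, L4, R3} is a vertex cover of size 3 (every listed pair touches it), so no matching can be larger.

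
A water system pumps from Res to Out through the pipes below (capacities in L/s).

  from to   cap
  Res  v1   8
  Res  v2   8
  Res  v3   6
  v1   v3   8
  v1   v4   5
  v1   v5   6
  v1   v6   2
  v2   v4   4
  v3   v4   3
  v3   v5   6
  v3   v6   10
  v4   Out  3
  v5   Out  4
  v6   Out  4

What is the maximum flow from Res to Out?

Augment Res→v1→v4→Out: bottleneck 3, flow now 3.
Augment Res→v1→v5→Out: bottleneck 4, flow now 7.
Augment Res→v1→v6→Out: bottleneck 1, flow now 8.
Augment Res→v3→v6→Out: bottleneck 3, flow now 11.
No augmenting path remains; maximum flow = 11.
In the residual graph, reachable from Res: {Res, v1, v2, v3, v4, v5, v6}.
Min-cut edges: v4→Out (3), v5→Out (4), v6→Out (4); capacity 3 + 4 + 4 = 11.
This cut is saturated, so no flow can exceed 11.

11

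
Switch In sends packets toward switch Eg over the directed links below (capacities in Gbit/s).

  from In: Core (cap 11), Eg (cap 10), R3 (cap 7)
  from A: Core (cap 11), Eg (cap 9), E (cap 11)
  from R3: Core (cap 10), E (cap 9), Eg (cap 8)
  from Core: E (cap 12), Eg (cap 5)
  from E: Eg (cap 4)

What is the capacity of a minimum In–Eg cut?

26

Augment In→Eg: bottleneck 10, flow now 10.
Augment In→R3→Eg: bottleneck 7, flow now 17.
Augment In→Core→Eg: bottleneck 5, flow now 22.
Augment In→Core→E→Eg: bottleneck 4, flow now 26.
No augmenting path remains; maximum flow = 26.
By max-flow min-cut, the minimum cut capacity equals the max flow.
In the residual graph, reachable from In: {In, Core, E}.
Min-cut edges: In→R3 (7), In→Eg (10), Core→Eg (5), E→Eg (4); capacity 7 + 10 + 5 + 4 = 26.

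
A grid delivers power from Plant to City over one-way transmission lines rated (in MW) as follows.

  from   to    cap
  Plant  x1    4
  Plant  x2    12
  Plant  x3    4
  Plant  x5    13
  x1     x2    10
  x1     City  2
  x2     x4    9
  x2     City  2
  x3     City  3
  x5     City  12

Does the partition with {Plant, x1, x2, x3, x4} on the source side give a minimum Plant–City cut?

Given cut capacity: 13 + 2 + 2 + 3 = 20.
Augment Plant→x1→City: bottleneck 2, flow now 2.
Augment Plant→x2→City: bottleneck 2, flow now 4.
Augment Plant→x3→City: bottleneck 3, flow now 7.
Augment Plant→x5→City: bottleneck 12, flow now 19.
No augmenting path remains; maximum flow = 19.
In the residual graph, reachable from Plant: {Plant, x1, x2, x3, x4, x5}.
Min-cut edges: x1→City (2), x2→City (2), x3→City (3), x5→City (12); capacity 2 + 2 + 3 + 12 = 19.
Cut capacity 20 exceeds the max flow 19, so it is not minimum.

No — its capacity is 20, but the minimum cut has capacity 19.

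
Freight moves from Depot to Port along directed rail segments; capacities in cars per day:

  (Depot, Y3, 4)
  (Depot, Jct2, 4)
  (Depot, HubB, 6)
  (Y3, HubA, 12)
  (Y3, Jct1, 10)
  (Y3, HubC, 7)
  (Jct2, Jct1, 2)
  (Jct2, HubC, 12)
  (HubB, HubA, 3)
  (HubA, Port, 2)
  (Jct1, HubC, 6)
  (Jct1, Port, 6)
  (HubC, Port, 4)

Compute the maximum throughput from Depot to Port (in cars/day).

Augment Depot→Y3→HubA→Port: bottleneck 2, flow now 2.
Augment Depot→Y3→Jct1→Port: bottleneck 2, flow now 4.
Augment Depot→Jct2→Jct1→Port: bottleneck 2, flow now 6.
Augment Depot→Jct2→HubC→Port: bottleneck 2, flow now 8.
Augment Depot→HubB→HubA→Y3→Jct1→Port: bottleneck 2, flow now 10. (uses reverse residual edge)
No augmenting path remains; maximum flow = 10.
In the residual graph, reachable from Depot: {Depot, HubB, HubA}.
Min-cut edges: Depot→Y3 (4), Depot→Jct2 (4), HubA→Port (2); capacity 4 + 4 + 2 = 10.
This cut is saturated, so no flow can exceed 10.

10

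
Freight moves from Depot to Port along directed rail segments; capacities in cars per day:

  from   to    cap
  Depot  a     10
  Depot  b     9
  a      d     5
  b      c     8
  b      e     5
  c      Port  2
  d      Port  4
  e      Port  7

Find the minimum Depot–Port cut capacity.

11

Augment Depot→a→d→Port: bottleneck 4, flow now 4.
Augment Depot→b→c→Port: bottleneck 2, flow now 6.
Augment Depot→b→e→Port: bottleneck 5, flow now 11.
No augmenting path remains; maximum flow = 11.
By max-flow min-cut, the minimum cut capacity equals the max flow.
In the residual graph, reachable from Depot: {Depot, a, b, c, d}.
Min-cut edges: b→e (5), c→Port (2), d→Port (4); capacity 5 + 2 + 4 = 11.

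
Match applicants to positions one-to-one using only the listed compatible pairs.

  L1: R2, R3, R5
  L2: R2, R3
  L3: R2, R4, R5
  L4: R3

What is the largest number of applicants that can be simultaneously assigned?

Unit-capacity flow: source→left, listed edges, right→sink; max matching = max flow.
Augmenting path L1→R2 (+1); matched 1.
Augmenting path L2→R3 (+1); matched 2.
Augmenting path L3→R4 (+1); matched 3.
Augmenting path L4→R3→L2→R2→L1→R5 (+1); matched 4.
No augmenting path remains; maximum matching = 4.
König certificate: {L1, L2, L3, L4} is a vertex cover of size 4 (every listed pair touches it), so no matching can be larger.

4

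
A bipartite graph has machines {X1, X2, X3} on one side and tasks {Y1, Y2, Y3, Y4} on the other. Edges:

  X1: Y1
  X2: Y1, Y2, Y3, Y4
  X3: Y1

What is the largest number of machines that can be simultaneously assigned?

2

Unit-capacity flow: source→left, listed edges, right→sink; max matching = max flow.
Augmenting path X1→Y1 (+1); matched 1.
Augmenting path X2→Y2 (+1); matched 2.
No augmenting path remains; maximum matching = 2.
König certificate: {X2, Y1} is a vertex cover of size 2 (every listed pair touches it), so no matching can be larger.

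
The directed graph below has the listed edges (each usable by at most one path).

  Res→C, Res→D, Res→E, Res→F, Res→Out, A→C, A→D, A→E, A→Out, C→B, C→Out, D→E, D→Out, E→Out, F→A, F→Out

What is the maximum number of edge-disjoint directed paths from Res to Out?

5

Assign every edge capacity 1; by Menger, the answer equals the max flow.
Path Res→Out (+1); total 1.
Path Res→C→Out (+1); total 2.
Path Res→D→Out (+1); total 3.
Path Res→E→Out (+1); total 4.
Path Res→F→Out (+1); total 5.
No residual Res→Out path; max flow = 5.
Certifying cut of size 5: {Res→C, Res→D, Res→E, Res→F, Res→Out}.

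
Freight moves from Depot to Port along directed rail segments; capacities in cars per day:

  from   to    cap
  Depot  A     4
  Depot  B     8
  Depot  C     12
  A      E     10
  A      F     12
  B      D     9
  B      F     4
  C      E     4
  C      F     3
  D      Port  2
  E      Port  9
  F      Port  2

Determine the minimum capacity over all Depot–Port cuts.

Augment Depot→A→E→Port: bottleneck 4, flow now 4.
Augment Depot→B→D→Port: bottleneck 2, flow now 6.
Augment Depot→B→F→Port: bottleneck 2, flow now 8.
Augment Depot→C→E→Port: bottleneck 4, flow now 12.
No augmenting path remains; maximum flow = 12.
By max-flow min-cut, the minimum cut capacity equals the max flow.
In the residual graph, reachable from Depot: {Depot, B, C, D, F}.
Min-cut edges: Depot→A (4), C→E (4), D→Port (2), F→Port (2); capacity 4 + 4 + 2 + 2 = 12.

12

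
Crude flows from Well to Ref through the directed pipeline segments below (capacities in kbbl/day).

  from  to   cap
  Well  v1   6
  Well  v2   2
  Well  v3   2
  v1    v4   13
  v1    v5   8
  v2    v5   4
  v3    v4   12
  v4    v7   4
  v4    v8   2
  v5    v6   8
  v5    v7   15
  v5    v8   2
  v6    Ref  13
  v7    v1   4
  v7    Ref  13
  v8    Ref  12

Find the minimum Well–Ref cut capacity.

Augment Well→v1→v4→v7→Ref: bottleneck 4, flow now 4.
Augment Well→v1→v4→v8→Ref: bottleneck 2, flow now 6.
Augment Well→v2→v5→v6→Ref: bottleneck 2, flow now 8.
Augment Well→v3→v4→v1→v5→v6→Ref: bottleneck 2, flow now 10. (uses reverse residual edge)
No augmenting path remains; maximum flow = 10.
By max-flow min-cut, the minimum cut capacity equals the max flow.
In the residual graph, reachable from Well: {Well}.
Min-cut edges: Well→v1 (6), Well→v2 (2), Well→v3 (2); capacity 6 + 2 + 2 = 10.

10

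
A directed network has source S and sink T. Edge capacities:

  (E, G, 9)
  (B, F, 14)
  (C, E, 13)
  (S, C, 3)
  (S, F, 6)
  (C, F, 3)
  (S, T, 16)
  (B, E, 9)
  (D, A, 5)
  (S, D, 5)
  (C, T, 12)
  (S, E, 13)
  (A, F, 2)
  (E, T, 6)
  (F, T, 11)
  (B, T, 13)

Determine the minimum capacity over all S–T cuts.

33

Augment S→T: bottleneck 16, flow now 16.
Augment S→C→T: bottleneck 3, flow now 19.
Augment S→E→T: bottleneck 6, flow now 25.
Augment S→F→T: bottleneck 6, flow now 31.
Augment S→D→A→F→T: bottleneck 2, flow now 33.
No augmenting path remains; maximum flow = 33.
By max-flow min-cut, the minimum cut capacity equals the max flow.
In the residual graph, reachable from S: {S, A, D, E, G}.
Min-cut edges: S→C (3), S→F (6), S→T (16), A→F (2), E→T (6); capacity 3 + 6 + 16 + 2 + 6 = 33.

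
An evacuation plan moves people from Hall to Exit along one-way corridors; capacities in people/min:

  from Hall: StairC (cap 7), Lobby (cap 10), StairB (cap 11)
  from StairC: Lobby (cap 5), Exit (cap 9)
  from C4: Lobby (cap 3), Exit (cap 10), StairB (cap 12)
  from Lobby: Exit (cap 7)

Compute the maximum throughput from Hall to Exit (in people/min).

14

Augment Hall→StairC→Exit: bottleneck 7, flow now 7.
Augment Hall→Lobby→Exit: bottleneck 7, flow now 14.
No augmenting path remains; maximum flow = 14.
In the residual graph, reachable from Hall: {Hall, Lobby, StairB}.
Min-cut edges: Hall→StairC (7), Lobby→Exit (7); capacity 7 + 7 = 14.
This cut is saturated, so no flow can exceed 14.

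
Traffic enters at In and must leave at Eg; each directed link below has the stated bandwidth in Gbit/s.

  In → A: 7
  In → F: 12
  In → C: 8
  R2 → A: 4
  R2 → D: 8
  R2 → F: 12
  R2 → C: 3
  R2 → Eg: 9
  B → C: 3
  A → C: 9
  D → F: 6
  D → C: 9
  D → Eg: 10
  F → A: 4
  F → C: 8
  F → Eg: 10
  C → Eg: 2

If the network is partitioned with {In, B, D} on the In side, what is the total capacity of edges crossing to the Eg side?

Edges leaving {In, B, D}: In→A (7), In→F (12), In→C (8), B→C (3), D→F (6), D→C (9), D→Eg (10).
Cut capacity = 7 + 12 + 8 + 3 + 6 + 9 + 10 = 55.

55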